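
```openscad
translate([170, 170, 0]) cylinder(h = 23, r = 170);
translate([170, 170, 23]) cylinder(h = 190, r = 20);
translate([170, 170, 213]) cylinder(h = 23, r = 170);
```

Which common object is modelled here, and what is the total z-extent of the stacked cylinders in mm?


A spool. The overall height is 236 mm.

Three coaxial cylinders, large–small–large — a spool. Two 23 mm flanges and a 190 mm core give 23 + 190 + 23 = 236 mm.


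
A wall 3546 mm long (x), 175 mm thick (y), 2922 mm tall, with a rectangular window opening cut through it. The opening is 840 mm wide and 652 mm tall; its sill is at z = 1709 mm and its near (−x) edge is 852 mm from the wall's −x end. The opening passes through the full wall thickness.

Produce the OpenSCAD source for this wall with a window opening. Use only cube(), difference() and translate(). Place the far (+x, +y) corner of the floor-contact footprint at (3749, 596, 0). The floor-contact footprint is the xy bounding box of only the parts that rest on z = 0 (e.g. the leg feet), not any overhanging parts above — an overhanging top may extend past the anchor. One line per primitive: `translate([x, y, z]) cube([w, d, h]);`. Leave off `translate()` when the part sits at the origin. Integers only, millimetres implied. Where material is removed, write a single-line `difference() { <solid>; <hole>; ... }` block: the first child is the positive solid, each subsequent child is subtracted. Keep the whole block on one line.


difference() { translate([203, 421, 0]) cube([3546, 175, 2922]); translate([1055, 421, 1709]) cube([840, 175, 652]); }


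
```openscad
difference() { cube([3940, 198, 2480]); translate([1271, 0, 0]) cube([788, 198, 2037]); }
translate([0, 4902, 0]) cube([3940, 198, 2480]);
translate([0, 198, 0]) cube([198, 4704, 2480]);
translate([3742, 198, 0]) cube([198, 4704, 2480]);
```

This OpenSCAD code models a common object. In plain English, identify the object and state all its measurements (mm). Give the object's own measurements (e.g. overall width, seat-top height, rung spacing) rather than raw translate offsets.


A single room: four walls, each 2480 mm tall and 198 mm thick, enclosing an outside footprint 3940×5100 mm (x × y), no floor or roof. The front and back walls (−y and +y sides) run the full x-width; the side walls fit between their inner faces. A door opening 788 mm wide and 2037 mm tall is cut through the front wall from the floor up, its −x edge 1271 mm from the wall's −x end.


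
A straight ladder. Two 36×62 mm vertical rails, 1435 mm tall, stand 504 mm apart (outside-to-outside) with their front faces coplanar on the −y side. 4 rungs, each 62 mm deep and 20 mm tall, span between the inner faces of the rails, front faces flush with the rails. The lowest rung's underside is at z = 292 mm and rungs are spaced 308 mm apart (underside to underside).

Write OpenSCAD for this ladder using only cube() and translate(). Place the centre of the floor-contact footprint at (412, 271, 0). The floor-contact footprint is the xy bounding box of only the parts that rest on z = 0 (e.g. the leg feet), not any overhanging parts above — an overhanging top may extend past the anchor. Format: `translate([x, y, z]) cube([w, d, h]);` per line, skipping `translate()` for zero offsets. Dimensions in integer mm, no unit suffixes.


translate([160, 240, 0]) cube([36, 62, 1435]);
translate([628, 240, 0]) cube([36, 62, 1435]);
translate([196, 240, 292]) cube([432, 62, 20]);
translate([196, 240, 600]) cube([432, 62, 20]);
translate([196, 240, 908]) cube([432, 62, 20]);
translate([196, 240, 1216]) cube([432, 62, 20]);


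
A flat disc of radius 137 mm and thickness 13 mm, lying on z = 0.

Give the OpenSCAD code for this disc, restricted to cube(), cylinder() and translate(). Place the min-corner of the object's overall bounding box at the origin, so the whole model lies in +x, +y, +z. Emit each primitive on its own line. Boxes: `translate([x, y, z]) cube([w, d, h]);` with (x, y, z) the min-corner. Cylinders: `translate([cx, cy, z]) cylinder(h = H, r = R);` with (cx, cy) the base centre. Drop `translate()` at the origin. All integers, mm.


translate([137, 137, 0]) cylinder(h = 13, r = 137);


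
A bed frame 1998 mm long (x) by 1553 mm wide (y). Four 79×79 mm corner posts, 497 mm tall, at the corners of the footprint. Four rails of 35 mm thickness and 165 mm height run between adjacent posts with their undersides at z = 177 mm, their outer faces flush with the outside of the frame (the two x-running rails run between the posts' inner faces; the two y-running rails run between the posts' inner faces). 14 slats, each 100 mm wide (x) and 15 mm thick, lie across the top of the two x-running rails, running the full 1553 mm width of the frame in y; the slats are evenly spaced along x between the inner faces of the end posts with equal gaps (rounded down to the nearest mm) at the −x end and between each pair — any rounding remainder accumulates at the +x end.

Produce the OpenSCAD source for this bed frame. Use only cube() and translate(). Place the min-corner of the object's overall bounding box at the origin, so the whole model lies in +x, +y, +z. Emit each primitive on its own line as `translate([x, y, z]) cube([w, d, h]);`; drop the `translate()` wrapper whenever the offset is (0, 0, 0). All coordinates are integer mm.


cube([79, 79, 497]);
translate([0, 1474, 0]) cube([79, 79, 497]);
translate([1919, 0, 0]) cube([79, 79, 497]);
translate([1919, 1474, 0]) cube([79, 79, 497]);
translate([79, 0, 177]) cube([1840, 35, 165]);
translate([79, 1518, 177]) cube([1840, 35, 165]);
translate([0, 79, 177]) cube([35, 1395, 165]);
translate([1963, 79, 177]) cube([35, 1395, 165]);
translate([108, 0, 342]) cube([100, 1553, 15]);
translate([237, 0, 342]) cube([100, 1553, 15]);
translate([366, 0, 342]) cube([100, 1553, 15]);
translate([495, 0, 342]) cube([100, 1553, 15]);
translate([624, 0, 342]) cube([100, 1553, 15]);
translate([753, 0, 342]) cube([100, 1553, 15]);
translate([882, 0, 342]) cube([100, 1553, 15]);
translate([1011, 0, 342]) cube([100, 1553, 15]);
translate([1140, 0, 342]) cube([100, 1553, 15]);
translate([1269, 0, 342]) cube([100, 1553, 15]);
translate([1398, 0, 342]) cube([100, 1553, 15]);
translate([1527, 0, 342]) cube([100, 1553, 15]);
translate([1656, 0, 342]) cube([100, 1553, 15]);
translate([1785, 0, 342]) cube([100, 1553, 15]);


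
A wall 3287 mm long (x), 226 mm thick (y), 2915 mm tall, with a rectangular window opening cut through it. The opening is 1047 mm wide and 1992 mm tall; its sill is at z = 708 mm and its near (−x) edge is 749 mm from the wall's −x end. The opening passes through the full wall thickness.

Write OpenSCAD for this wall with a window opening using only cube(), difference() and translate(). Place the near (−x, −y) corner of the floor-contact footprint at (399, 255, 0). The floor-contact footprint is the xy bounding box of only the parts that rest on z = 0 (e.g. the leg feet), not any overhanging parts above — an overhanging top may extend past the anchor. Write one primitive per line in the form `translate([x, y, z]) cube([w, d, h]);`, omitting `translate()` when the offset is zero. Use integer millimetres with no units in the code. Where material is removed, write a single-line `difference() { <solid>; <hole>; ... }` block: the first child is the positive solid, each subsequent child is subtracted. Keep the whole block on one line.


difference() { translate([399, 255, 0]) cube([3287, 226, 2915]); translate([1148, 255, 708]) cube([1047, 226, 1992]); }


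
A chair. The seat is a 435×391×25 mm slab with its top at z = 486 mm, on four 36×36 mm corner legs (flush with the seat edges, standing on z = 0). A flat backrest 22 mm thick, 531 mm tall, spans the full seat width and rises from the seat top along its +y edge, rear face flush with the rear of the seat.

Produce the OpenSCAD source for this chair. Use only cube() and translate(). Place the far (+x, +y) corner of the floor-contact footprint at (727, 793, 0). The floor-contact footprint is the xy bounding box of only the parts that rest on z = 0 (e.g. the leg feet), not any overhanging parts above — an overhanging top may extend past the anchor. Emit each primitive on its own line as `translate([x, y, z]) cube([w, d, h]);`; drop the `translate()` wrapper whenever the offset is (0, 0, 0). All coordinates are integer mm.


translate([292, 402, 461]) cube([435, 391, 25]);
translate([292, 402, 0]) cube([36, 36, 461]);
translate([691, 402, 0]) cube([36, 36, 461]);
translate([292, 757, 0]) cube([36, 36, 461]);
translate([691, 757, 0]) cube([36, 36, 461]);
translate([292, 771, 486]) cube([435, 22, 531]);


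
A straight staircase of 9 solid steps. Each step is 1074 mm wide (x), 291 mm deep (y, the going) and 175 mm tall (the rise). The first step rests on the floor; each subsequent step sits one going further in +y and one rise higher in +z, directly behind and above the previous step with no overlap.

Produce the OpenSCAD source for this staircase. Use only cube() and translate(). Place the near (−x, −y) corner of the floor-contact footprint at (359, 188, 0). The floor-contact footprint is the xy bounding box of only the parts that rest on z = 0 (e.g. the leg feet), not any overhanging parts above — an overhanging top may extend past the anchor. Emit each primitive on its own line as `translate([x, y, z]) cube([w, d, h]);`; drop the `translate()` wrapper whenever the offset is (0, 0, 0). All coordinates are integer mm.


translate([359, 188, 0]) cube([1074, 291, 175]);
translate([359, 479, 175]) cube([1074, 291, 175]);
translate([359, 770, 350]) cube([1074, 291, 175]);
translate([359, 1061, 525]) cube([1074, 291, 175]);
translate([359, 1352, 700]) cube([1074, 291, 175]);
translate([359, 1643, 875]) cube([1074, 291, 175]);
translate([359, 1934, 1050]) cube([1074, 291, 175]);
translate([359, 2225, 1225]) cube([1074, 291, 175]);
translate([359, 2516, 1400]) cube([1074, 291, 175]);


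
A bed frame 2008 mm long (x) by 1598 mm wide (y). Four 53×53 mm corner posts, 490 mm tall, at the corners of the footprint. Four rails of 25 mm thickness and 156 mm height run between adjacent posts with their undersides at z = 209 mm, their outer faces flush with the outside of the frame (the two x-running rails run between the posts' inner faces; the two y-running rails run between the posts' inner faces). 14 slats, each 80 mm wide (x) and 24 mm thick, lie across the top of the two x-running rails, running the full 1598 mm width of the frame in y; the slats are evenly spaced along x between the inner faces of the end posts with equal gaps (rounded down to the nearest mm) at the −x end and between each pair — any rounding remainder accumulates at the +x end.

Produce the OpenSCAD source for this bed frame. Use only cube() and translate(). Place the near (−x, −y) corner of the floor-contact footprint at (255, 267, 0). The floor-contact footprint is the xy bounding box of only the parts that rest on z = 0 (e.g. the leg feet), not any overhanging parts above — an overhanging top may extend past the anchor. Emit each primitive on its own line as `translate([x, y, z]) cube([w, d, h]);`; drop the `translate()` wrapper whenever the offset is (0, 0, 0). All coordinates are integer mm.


translate([255, 267, 0]) cube([53, 53, 490]);
translate([255, 1812, 0]) cube([53, 53, 490]);
translate([2210, 267, 0]) cube([53, 53, 490]);
translate([2210, 1812, 0]) cube([53, 53, 490]);
translate([308, 267, 209]) cube([1902, 25, 156]);
translate([308, 1840, 209]) cube([1902, 25, 156]);
translate([255, 320, 209]) cube([25, 1492, 156]);
translate([2238, 320, 209]) cube([25, 1492, 156]);
translate([360, 267, 365]) cube([80, 1598, 24]);
translate([492, 267, 365]) cube([80, 1598, 24]);
translate([624, 267, 365]) cube([80, 1598, 24]);
translate([756, 267, 365]) cube([80, 1598, 24]);
translate([888, 267, 365]) cube([80, 1598, 24]);
translate([1020, 267, 365]) cube([80, 1598, 24]);
translate([1152, 267, 365]) cube([80, 1598, 24]);
translate([1284, 267, 365]) cube([80, 1598, 24]);
translate([1416, 267, 365]) cube([80, 1598, 24]);
translate([1548, 267, 365]) cube([80, 1598, 24]);
translate([1680, 267, 365]) cube([80, 1598, 24]);
translate([1812, 267, 365]) cube([80, 1598, 24]);
translate([1944, 267, 365]) cube([80, 1598, 24]);
translate([2076, 267, 365]) cube([80, 1598, 24]);


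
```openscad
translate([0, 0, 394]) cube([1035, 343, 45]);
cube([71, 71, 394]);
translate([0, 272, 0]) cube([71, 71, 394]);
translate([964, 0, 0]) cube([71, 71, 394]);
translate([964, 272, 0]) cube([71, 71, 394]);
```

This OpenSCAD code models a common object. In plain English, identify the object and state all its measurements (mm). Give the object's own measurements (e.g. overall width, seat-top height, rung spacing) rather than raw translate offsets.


A bench: a 1035×343 mm seat slab, 45 mm thick, top at z = 439 mm, on four 71×71 mm square legs flush with the seat corners and standing on z = 0.


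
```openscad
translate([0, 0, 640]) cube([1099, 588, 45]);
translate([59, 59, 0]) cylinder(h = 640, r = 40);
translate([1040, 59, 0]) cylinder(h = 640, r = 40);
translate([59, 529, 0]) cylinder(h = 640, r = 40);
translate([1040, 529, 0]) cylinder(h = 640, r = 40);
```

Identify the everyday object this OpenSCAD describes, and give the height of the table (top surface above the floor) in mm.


A table. The table height is 685 mm.

A 1099×588×45 slab sits at z = 640 on four Ø80 mm round legs — a table. The top surface is at 640 + 45 = 685 mm.


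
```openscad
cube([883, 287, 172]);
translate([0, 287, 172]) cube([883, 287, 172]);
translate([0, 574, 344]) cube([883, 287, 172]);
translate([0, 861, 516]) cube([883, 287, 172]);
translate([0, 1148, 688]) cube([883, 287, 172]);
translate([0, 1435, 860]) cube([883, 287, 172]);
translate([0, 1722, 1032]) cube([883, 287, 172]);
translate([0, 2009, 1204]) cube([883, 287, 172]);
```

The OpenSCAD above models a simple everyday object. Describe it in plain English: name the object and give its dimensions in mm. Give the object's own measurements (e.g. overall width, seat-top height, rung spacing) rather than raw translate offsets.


A straight staircase of 8 solid steps. Each step is 883 mm wide (x), 287 mm deep (y, the going) and 172 mm tall (the rise). The first step rests on the floor; each subsequent step sits one going further in +y and one rise higher in +z, directly behind and above the previous step with no overlap.


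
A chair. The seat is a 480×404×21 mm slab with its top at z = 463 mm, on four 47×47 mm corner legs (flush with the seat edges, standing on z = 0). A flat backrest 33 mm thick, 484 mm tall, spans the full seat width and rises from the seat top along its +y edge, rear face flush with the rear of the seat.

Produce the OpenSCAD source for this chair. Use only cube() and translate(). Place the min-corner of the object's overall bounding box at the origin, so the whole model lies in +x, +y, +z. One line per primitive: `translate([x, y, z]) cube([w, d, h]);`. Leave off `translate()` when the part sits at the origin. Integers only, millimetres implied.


translate([0, 0, 442]) cube([480, 404, 21]);
cube([47, 47, 442]);
translate([433, 0, 0]) cube([47, 47, 442]);
translate([0, 357, 0]) cube([47, 47, 442]);
translate([433, 357, 0]) cube([47, 47, 442]);
translate([0, 371, 463]) cube([480, 33, 484]);


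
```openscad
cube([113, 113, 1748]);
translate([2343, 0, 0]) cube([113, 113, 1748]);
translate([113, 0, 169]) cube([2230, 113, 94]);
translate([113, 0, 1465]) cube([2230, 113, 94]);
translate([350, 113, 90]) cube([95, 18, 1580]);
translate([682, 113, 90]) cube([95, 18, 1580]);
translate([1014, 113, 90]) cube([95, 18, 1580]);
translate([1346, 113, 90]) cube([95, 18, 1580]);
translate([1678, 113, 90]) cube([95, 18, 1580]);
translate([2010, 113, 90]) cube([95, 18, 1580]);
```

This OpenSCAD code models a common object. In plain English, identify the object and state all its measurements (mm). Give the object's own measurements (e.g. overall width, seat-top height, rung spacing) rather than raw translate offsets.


A fence section. Two 113×113 mm posts, 1748 mm tall, stand on the floor with a clear span of 2230 mm between their inner faces. Two horizontal rails of 113×94 mm section span the gap between the posts with their undersides at z = 169 mm and z = 1465 mm, flush with the posts' −y face. 6 pickets, each 95 mm wide, 18 mm thick and 1580 mm tall, are fixed to the +y face of the rails with their bottoms at z = 90 mm, spaced across the span with a 237 mm gap after the −x post and between neighbouring pickets, with 238 mm left before the +x post.


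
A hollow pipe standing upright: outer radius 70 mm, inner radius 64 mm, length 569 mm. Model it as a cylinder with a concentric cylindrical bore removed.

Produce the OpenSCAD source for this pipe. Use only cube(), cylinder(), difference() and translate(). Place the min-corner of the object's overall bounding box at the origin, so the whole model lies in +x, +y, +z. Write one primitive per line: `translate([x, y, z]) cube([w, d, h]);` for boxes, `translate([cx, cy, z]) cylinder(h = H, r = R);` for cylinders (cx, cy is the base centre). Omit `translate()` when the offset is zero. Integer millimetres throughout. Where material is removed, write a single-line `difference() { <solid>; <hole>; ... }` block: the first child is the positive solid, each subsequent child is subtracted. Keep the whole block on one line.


difference() { translate([70, 70, 0]) cylinder(h = 569, r = 70); translate([70, 70, 0]) cylinder(h = 569, r = 64); }


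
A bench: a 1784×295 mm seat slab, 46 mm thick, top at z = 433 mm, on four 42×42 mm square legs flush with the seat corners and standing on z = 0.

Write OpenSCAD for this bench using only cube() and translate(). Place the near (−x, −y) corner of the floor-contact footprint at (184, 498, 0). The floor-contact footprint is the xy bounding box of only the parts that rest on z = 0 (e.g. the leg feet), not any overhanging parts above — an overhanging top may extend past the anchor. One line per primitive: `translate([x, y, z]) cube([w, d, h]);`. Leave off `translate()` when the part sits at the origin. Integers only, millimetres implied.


translate([184, 498, 387]) cube([1784, 295, 46]);
translate([184, 498, 0]) cube([42, 42, 387]);
translate([184, 751, 0]) cube([42, 42, 387]);
translate([1926, 498, 0]) cube([42, 42, 387]);
translate([1926, 751, 0]) cube([42, 42, 387]);


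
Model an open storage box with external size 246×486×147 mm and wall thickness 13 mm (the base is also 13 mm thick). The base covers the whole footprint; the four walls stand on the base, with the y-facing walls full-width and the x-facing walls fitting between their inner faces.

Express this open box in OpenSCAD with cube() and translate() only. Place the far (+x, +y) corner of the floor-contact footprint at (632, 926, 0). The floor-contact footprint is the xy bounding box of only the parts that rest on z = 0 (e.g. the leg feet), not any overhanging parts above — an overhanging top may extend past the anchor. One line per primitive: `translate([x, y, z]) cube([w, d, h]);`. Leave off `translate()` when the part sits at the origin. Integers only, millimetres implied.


translate([386, 440, 0]) cube([246, 486, 13]);
translate([386, 440, 13]) cube([246, 13, 134]);
translate([386, 913, 13]) cube([246, 13, 134]);
translate([386, 453, 13]) cube([13, 460, 134]);
translate([619, 453, 13]) cube([13, 460, 134]);


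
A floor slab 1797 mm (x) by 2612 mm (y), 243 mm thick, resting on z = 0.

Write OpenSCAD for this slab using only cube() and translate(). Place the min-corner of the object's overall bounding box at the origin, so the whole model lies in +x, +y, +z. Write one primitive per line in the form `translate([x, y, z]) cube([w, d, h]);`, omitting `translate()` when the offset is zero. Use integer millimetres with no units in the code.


cube([1797, 2612, 243]);


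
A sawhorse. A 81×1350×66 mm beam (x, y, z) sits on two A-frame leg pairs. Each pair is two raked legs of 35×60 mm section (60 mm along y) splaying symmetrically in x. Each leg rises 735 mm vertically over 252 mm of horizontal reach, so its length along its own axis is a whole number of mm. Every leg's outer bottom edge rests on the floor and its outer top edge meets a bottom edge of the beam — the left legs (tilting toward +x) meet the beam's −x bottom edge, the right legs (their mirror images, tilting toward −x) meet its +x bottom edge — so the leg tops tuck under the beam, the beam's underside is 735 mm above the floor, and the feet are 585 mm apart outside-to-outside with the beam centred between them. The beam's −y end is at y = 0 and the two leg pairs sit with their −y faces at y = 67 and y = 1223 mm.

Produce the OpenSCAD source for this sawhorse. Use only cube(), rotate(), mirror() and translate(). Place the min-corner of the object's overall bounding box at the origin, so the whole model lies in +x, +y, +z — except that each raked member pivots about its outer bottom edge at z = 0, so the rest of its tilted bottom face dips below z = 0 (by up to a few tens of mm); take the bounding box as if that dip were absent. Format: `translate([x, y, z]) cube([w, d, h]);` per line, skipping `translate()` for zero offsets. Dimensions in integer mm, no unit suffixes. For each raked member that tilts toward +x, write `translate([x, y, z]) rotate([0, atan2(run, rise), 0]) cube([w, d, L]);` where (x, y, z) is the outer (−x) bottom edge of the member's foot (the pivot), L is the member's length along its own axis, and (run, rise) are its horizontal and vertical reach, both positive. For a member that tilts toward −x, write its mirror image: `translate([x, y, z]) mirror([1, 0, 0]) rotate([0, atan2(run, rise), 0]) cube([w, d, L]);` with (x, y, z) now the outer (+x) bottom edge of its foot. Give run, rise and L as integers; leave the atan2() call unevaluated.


// leg length = √(252² + 735²) = 777
// right-leg outer foot x = 2·252 + 81 = 585
// beam min-corner = (252, 0, 735)
translate([252, 0, 735]) cube([81, 1350, 66]);
translate([0, 67, 0]) rotate([0, atan2(252, 735), 0]) cube([35, 60, 777]);
translate([585, 67, 0]) mirror([1, 0, 0]) rotate([0, atan2(252, 735), 0]) cube([35, 60, 777]);
translate([0, 1223, 0]) rotate([0, atan2(252, 735), 0]) cube([35, 60, 777]);
translate([585, 1223, 0]) mirror([1, 0, 0]) rotate([0, atan2(252, 735), 0]) cube([35, 60, 777]);


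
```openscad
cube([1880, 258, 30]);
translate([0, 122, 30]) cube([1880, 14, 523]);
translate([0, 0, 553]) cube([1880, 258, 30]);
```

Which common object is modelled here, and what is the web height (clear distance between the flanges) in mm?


An I-beam. The web height is 523 mm.

Two wide flanges with a thin centred web — an I-beam. Overall 583 mm minus two 30 mm flanges gives a web of 583 − 2·30 = 523 mm.


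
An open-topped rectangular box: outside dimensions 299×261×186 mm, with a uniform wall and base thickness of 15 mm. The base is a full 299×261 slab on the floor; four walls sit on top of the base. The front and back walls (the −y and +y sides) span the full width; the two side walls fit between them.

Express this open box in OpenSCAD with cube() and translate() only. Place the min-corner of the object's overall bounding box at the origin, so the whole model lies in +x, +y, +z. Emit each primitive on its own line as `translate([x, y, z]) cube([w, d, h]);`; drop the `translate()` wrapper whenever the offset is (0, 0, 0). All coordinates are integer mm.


cube([299, 261, 15]);
translate([0, 0, 15]) cube([299, 15, 171]);
translate([0, 246, 15]) cube([299, 15, 171]);
translate([0, 15, 15]) cube([15, 231, 171]);
translate([284, 15, 15]) cube([15, 231, 171]);


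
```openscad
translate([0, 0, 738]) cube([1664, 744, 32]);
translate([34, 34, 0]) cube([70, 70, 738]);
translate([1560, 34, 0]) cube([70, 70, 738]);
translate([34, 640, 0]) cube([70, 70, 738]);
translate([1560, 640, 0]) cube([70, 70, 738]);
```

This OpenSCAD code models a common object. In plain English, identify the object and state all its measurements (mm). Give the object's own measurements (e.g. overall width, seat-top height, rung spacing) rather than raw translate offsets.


A table: top 1664 mm (x) × 744 mm (y), 32 mm thick, upper face at z = 770 mm, on four 70×70 mm square legs, each inset 34 mm from the nearest pair of top edges from z = 0 to the bottom of the top.


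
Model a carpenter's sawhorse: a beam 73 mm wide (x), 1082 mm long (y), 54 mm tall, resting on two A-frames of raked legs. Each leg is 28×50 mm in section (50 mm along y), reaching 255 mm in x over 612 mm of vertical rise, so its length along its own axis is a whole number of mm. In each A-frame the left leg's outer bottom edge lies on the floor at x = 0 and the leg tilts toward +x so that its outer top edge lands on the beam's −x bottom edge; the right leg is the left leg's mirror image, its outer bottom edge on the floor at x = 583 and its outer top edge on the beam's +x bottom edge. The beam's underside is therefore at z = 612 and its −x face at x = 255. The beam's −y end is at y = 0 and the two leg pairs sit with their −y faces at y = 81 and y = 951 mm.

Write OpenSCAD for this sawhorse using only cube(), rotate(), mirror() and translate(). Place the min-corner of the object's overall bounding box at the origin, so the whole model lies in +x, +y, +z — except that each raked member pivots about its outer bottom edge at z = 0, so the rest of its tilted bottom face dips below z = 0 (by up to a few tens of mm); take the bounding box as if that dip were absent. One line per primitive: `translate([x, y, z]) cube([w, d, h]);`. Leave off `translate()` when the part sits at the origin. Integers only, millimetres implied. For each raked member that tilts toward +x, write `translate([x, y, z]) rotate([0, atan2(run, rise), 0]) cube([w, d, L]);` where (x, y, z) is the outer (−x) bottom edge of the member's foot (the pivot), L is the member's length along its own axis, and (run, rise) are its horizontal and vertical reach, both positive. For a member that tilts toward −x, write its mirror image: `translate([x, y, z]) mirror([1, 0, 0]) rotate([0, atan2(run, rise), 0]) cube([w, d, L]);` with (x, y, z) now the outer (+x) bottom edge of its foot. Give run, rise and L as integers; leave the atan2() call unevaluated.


// leg length = √(255² + 612²) = 663
// right-leg outer foot x = 2·255 + 73 = 583
// beam min-corner = (255, 0, 612)
translate([255, 0, 612]) cube([73, 1082, 54]);
translate([0, 81, 0]) rotate([0, atan2(255, 612), 0]) cube([28, 50, 663]);
translate([583, 81, 0]) mirror([1, 0, 0]) rotate([0, atan2(255, 612), 0]) cube([28, 50, 663]);
translate([0, 951, 0]) rotate([0, atan2(255, 612), 0]) cube([28, 50, 663]);
translate([583, 951, 0]) mirror([1, 0, 0]) rotate([0, atan2(255, 612), 0]) cube([28, 50, 663]);


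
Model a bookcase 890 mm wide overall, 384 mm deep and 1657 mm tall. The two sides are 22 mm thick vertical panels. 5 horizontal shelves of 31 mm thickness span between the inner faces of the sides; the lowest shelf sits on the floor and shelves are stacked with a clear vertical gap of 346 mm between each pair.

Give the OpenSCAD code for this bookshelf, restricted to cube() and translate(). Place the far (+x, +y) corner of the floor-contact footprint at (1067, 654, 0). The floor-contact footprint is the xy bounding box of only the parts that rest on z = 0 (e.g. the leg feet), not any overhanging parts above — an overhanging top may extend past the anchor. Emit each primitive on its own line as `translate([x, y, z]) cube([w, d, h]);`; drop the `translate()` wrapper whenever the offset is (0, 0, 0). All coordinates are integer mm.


translate([177, 270, 0]) cube([22, 384, 1657]);
translate([1045, 270, 0]) cube([22, 384, 1657]);
translate([199, 270, 0]) cube([846, 384, 31]);
translate([199, 270, 377]) cube([846, 384, 31]);
translate([199, 270, 754]) cube([846, 384, 31]);
translate([199, 270, 1131]) cube([846, 384, 31]);
translate([199, 270, 1508]) cube([846, 384, 31]);


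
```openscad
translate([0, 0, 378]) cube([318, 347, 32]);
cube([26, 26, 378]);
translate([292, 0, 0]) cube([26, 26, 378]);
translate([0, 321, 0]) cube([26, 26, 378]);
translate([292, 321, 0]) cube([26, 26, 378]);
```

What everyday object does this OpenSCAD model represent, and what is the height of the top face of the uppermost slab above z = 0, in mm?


A stool. The seat height is 410 mm.

A 318×347×32 slab at z = 378 on four corner posts — a stool. The seat top is 378 + 32 = 410 mm.


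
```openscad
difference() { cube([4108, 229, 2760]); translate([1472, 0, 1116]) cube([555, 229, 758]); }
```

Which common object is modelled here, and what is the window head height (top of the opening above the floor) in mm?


A wall with a window opening. The window head height is 1874 mm.

A wall with a rectangular opening subtracted — a window. Sill at z = 1116, opening 758 mm tall, so the head is at 1116 + 758 = 1874 mm.


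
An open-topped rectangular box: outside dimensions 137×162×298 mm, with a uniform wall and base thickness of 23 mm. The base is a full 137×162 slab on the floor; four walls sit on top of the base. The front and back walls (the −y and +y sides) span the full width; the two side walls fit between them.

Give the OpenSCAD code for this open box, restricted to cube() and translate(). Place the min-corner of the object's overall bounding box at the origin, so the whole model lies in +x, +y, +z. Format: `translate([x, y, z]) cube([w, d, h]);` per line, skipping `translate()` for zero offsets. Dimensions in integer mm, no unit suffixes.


cube([137, 162, 23]);
translate([0, 0, 23]) cube([137, 23, 275]);
translate([0, 139, 23]) cube([137, 23, 275]);
translate([0, 23, 23]) cube([23, 116, 275]);
translate([114, 23, 23]) cube([23, 116, 275]);


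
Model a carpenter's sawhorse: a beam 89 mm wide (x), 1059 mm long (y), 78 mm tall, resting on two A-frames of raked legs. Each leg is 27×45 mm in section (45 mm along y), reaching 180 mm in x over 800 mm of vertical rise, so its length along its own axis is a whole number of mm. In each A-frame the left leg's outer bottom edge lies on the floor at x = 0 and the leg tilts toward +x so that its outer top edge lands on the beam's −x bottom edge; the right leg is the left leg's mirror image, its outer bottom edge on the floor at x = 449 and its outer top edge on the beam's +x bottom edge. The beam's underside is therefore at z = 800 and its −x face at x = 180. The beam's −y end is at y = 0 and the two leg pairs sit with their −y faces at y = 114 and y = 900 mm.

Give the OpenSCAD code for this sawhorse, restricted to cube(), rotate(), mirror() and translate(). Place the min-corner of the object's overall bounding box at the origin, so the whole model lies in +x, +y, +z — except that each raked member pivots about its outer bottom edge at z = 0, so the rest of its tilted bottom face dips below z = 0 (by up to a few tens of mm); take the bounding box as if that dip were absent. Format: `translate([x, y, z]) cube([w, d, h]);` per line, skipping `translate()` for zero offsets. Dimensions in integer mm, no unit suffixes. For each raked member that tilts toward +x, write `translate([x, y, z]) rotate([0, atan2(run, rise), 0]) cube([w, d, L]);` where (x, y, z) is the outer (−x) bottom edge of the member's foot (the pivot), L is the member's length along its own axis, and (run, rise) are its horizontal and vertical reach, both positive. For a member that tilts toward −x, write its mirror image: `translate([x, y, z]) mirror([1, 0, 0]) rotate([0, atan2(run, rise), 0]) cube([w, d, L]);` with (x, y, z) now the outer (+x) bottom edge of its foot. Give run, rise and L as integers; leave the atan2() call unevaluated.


// leg length = √(180² + 800²) = 820
// right-leg outer foot x = 2·180 + 89 = 449
// beam min-corner = (180, 0, 800)
translate([180, 0, 800]) cube([89, 1059, 78]);
translate([0, 114, 0]) rotate([0, atan2(180, 800), 0]) cube([27, 45, 820]);
translate([449, 114, 0]) mirror([1, 0, 0]) rotate([0, atan2(180, 800), 0]) cube([27, 45, 820]);
translate([0, 900, 0]) rotate([0, atan2(180, 800), 0]) cube([27, 45, 820]);
translate([449, 900, 0]) mirror([1, 0, 0]) rotate([0, atan2(180, 800), 0]) cube([27, 45, 820]);


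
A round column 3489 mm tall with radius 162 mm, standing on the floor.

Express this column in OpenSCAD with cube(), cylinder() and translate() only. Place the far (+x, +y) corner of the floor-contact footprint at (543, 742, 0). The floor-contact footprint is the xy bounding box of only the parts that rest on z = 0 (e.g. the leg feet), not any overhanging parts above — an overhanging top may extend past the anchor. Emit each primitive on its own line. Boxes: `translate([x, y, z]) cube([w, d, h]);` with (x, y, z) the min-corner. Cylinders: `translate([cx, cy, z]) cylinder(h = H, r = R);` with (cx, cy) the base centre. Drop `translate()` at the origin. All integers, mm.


translate([381, 580, 0]) cylinder(h = 3489, r = 162);


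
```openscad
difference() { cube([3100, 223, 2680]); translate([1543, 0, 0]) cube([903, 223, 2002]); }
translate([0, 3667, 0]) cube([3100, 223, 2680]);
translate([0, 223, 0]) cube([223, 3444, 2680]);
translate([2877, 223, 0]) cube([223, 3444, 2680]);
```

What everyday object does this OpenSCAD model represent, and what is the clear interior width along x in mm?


A single room. The interior width is 2654 mm.

Four walls enclosing a rectangle with a door in the front wall — a room. Outside width 3100 minus two 223 mm walls gives 2654 mm.


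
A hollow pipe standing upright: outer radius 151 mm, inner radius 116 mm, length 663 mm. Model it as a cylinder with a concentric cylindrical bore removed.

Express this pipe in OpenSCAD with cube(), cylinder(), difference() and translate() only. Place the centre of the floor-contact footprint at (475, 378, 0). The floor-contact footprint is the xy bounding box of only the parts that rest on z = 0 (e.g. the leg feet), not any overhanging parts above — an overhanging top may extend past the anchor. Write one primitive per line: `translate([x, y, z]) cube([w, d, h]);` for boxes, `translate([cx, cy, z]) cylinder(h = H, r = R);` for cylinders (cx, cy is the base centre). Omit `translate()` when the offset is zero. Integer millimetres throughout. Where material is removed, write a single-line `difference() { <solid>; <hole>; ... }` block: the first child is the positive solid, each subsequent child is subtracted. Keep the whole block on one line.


difference() { translate([475, 378, 0]) cylinder(h = 663, r = 151); translate([475, 378, 0]) cylinder(h = 663, r = 116); }


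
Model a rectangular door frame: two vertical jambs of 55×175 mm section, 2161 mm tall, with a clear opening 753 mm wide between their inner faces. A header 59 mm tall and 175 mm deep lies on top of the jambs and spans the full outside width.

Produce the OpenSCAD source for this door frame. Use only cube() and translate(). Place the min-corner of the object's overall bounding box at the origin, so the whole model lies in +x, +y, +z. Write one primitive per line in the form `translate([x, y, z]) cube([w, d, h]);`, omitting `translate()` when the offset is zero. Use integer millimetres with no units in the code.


cube([55, 175, 2161]);
translate([808, 0, 0]) cube([55, 175, 2161]);
translate([0, 0, 2161]) cube([863, 175, 59]);


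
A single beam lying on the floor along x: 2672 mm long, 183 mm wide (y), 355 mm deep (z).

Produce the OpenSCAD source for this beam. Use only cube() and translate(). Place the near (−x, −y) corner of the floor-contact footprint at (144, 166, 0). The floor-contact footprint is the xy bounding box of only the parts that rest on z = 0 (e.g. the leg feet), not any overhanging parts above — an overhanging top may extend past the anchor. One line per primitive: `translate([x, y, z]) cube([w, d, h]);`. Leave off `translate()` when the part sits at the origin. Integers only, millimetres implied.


translate([144, 166, 0]) cube([2672, 183, 355]);


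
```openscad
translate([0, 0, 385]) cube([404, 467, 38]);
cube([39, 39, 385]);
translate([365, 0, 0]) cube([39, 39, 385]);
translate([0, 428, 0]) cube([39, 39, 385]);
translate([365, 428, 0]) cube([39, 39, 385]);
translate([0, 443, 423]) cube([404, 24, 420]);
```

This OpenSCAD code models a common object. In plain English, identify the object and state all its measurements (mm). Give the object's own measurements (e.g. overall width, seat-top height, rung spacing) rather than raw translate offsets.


A chair. The seat is a 404×467×38 mm slab with its top at z = 423 mm, on four 39×39 mm corner legs (flush with the seat edges, standing on z = 0). A flat backrest 24 mm thick, 420 mm tall, spans the full seat width and rises from the seat top along its +y edge, rear face flush with the rear of the seat.


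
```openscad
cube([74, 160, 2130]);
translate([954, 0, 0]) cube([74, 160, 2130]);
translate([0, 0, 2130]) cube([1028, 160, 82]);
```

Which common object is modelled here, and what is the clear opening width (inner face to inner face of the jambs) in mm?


A door frame. The clear opening width is 880 mm.

Two 2130 mm tall posts with a header on top — a door frame. The left jamb is 74 mm wide at x = 0; the right jamb starts at x = 954. The clear opening is 954 − 74 = 880 mm.


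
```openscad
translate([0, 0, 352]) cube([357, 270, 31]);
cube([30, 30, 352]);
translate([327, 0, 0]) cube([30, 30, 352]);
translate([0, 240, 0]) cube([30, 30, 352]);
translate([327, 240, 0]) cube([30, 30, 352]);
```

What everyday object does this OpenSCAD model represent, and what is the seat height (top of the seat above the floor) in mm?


A stool. The seat height is 383 mm.

A 357×270×31 slab at z = 352 on four corner posts — a stool. The seat top is 352 + 31 = 383 mm.


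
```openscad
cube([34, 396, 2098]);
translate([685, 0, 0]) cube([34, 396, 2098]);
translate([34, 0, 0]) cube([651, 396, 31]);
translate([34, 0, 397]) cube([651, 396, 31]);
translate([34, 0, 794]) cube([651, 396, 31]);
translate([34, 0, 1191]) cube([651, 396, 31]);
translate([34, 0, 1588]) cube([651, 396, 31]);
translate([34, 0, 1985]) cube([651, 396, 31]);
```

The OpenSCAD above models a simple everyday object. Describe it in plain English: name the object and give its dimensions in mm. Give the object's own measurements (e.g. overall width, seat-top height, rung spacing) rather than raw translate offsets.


An open bookshelf. Two side panels, each 34 mm thick, 396 mm deep and 2098 mm tall, stand 719 mm apart (outside-to-outside). Between them sit 6 shelves, each 31 mm thick and 396 mm deep, spanning the full gap between the sides. The bottom shelf rests on the floor (its underside at z = 0) and the clear gap between one shelf's top and the next shelf's underside is 366 mm.


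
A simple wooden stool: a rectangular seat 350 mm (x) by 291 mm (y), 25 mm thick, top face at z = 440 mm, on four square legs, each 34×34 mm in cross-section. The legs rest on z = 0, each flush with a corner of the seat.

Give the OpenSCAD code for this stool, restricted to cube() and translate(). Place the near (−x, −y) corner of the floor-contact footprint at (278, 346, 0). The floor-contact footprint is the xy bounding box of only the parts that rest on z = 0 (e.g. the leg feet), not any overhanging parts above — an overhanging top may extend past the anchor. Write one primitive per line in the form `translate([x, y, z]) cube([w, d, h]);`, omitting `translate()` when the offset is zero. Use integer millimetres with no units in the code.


translate([278, 346, 415]) cube([350, 291, 25]);
translate([278, 346, 0]) cube([34, 34, 415]);
translate([594, 346, 0]) cube([34, 34, 415]);
translate([278, 603, 0]) cube([34, 34, 415]);
translate([594, 603, 0]) cube([34, 34, 415]);


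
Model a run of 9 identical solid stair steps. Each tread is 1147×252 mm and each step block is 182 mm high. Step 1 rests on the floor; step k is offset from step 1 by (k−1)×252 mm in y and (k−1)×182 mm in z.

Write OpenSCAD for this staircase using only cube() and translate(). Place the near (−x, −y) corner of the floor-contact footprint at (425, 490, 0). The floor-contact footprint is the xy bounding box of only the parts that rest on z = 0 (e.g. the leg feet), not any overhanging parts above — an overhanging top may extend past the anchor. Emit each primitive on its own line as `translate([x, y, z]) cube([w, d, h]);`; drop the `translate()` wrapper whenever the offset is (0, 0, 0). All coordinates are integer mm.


translate([425, 490, 0]) cube([1147, 252, 182]);
translate([425, 742, 182]) cube([1147, 252, 182]);
translate([425, 994, 364]) cube([1147, 252, 182]);
translate([425, 1246, 546]) cube([1147, 252, 182]);
translate([425, 1498, 728]) cube([1147, 252, 182]);
translate([425, 1750, 910]) cube([1147, 252, 182]);
translate([425, 2002, 1092]) cube([1147, 252, 182]);
translate([425, 2254, 1274]) cube([1147, 252, 182]);
translate([425, 2506, 1456]) cube([1147, 252, 182]);
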